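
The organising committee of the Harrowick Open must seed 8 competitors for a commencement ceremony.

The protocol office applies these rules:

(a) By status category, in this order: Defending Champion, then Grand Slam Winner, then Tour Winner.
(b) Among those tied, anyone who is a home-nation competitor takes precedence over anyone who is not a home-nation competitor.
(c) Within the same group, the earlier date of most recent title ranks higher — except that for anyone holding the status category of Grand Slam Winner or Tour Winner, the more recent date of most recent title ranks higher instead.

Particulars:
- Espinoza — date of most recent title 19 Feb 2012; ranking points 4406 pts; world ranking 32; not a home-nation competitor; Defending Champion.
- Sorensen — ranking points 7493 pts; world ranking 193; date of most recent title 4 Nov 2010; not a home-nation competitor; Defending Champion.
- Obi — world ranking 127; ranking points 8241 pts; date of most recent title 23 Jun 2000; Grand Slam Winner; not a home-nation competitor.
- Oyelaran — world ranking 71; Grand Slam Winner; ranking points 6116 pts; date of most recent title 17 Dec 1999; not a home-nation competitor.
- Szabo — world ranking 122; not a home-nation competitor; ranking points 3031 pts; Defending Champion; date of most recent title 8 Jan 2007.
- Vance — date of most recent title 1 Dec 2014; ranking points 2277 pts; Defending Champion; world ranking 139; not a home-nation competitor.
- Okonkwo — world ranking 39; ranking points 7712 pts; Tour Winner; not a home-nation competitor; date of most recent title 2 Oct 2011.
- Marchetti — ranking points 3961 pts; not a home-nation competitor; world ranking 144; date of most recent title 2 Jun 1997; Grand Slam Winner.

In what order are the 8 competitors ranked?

By status category: Szabo, Sorensen, Espinoza and Vance (Defending Champion); then Obi, Oyelaran and Marchetti (Grand Slam Winner); then Okonkwo (Tour Winner).
Szabo, Sorensen, Espinoza and Vance are each not a home-nation competitor, so the next rule applies.
Among Szabo, Sorensen, Espinoza and Vance, by date of most recent title (earlier first): Szabo (8 Jan 2007) before Sorensen (4 Nov 2010) before Espinoza (19 Feb 2012) before Vance (1 Dec 2014).
Obi, Oyelaran and Marchetti are each not a home-nation competitor, so the next rule applies.
Among Obi, Oyelaran and Marchetti, by date of most recent title (later first) (reversed rule for this group): Obi (23 Jun 2000) before Oyelaran (17 Dec 1999) before Marchetti (2 Jun 1997).
Full order: Szabo, Sorensen, Espinoza, Vance, Obi, Oyelaran, Marchetti, Okonkwo.

Szabo, Sorensen, Espinoza, Vance, Obi, Oyelaran, Marchetti, Okonkwo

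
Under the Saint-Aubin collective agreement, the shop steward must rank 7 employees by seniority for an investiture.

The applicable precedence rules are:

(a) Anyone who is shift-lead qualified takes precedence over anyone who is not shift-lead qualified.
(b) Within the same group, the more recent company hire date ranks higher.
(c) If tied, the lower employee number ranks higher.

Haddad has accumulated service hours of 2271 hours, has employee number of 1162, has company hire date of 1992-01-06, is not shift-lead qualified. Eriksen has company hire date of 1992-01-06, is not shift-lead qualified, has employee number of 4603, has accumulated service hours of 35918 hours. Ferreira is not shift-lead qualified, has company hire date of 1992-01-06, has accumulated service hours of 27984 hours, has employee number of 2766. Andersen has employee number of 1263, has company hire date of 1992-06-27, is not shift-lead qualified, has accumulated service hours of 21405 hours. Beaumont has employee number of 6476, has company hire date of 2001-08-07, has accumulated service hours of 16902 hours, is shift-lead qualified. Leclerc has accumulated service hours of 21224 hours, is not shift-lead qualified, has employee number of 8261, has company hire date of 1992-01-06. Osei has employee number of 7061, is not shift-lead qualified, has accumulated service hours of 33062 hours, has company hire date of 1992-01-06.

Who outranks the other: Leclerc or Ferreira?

By the first rule: Beaumont (shift-lead qualified); then Andersen, Haddad, Ferreira, Eriksen, Osei and Leclerc (each not shift-lead qualified).
Among Andersen, Haddad, Ferreira, Eriksen, Osei and Leclerc, by company hire date (later first): Andersen (1992-06-27) before Haddad, Ferreira, Eriksen, Osei and Leclerc (1992-01-06).
Among Haddad, Ferreira, Eriksen, Osei and Leclerc, by employee number (lower first): Haddad (1162) before Ferreira (2766) before Eriksen (4603) before Osei (7061) before Leclerc (8261).
So Ferreira takes precedence.

Ferreira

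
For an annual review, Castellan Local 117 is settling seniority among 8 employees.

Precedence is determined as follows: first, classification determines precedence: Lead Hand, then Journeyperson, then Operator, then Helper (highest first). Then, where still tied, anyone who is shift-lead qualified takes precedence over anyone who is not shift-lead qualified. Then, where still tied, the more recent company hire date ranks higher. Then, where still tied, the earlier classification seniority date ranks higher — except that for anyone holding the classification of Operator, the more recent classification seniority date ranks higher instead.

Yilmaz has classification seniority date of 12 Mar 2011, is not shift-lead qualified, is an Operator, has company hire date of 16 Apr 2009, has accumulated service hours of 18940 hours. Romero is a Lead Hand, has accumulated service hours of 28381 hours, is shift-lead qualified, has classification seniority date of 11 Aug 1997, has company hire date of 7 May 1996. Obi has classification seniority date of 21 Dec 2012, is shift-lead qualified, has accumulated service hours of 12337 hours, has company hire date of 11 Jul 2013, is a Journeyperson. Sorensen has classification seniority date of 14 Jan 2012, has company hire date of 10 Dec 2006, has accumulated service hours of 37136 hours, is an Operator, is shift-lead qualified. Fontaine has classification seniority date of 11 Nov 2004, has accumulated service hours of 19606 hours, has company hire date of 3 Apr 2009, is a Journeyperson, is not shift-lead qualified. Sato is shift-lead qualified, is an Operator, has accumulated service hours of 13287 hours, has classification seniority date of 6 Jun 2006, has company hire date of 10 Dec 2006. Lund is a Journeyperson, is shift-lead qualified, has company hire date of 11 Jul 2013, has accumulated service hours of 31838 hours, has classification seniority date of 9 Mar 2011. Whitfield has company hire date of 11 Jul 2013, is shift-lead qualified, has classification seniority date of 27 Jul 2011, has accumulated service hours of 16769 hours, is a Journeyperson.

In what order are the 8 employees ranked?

By classification: Romero (Lead Hand); then Lund, Whitfield, Obi and Fontaine (Journeyperson); then Sorensen, Sato and Yilmaz (Operator).
Among Lund, Whitfield, Obi and Fontaine, shift-lead qualified before not shift-lead qualified: Lund, Whitfield and Obi (shift-lead qualified) before Fontaine (not shift-lead qualified).
Lund, Whitfield and Obi all have company hire date 11 Jul 2013, so the next rule applies.
Among Lund, Whitfield and Obi, by classification seniority date (earlier first): Lund (9 Mar 2011) before Whitfield (27 Jul 2011) before Obi (21 Dec 2012).
Among Sorensen, Sato and Yilmaz, shift-lead qualified before not shift-lead qualified: Sorensen and Sato (shift-lead qualified) before Yilmaz (not shift-lead qualified).
Sorensen and Sato both have company hire date 10 Dec 2006, so the next rule applies.
Among Sorensen and Sato, by classification seniority date (later first) (reversed rule for this group): Sorensen (14 Jan 2012) before Sato (6 Jun 2006).
Full order: Romero, Lund, Whitfield, Obi, Fontaine, Sorensen, Sato, Yilmaz.

Romero, Lund, Whitfield, Obi, Fontaine, Sorensen, Sato, Yilmaz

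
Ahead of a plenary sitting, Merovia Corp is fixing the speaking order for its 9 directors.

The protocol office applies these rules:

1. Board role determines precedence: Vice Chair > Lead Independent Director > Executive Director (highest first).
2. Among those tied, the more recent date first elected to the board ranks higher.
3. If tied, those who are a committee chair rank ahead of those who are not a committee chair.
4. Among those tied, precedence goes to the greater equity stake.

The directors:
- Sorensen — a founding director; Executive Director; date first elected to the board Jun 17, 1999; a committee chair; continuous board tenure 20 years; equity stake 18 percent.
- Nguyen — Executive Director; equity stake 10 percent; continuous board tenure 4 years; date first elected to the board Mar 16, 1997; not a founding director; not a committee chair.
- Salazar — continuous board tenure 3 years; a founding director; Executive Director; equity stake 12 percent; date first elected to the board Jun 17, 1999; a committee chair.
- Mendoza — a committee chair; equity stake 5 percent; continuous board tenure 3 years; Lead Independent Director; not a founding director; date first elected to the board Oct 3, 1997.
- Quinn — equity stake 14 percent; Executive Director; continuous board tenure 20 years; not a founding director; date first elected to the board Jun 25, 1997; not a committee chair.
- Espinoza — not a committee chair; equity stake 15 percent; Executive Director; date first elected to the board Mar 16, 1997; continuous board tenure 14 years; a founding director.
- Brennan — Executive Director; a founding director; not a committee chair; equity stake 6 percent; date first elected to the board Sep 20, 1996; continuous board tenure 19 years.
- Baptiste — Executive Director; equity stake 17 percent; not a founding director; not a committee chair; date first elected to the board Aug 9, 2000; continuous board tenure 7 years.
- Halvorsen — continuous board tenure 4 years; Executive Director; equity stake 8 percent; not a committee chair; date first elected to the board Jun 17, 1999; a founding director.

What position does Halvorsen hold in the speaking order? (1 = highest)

By board role: Mendoza (Lead Independent Director); then Baptiste, Sorensen, Salazar, Halvorsen, Quinn, Espinoza, Nguyen and Brennan (Executive Director).
Among Baptiste, Sorensen, Salazar, Halvorsen, Quinn, Espinoza, Nguyen and Brennan, by date first elected to the board (later first): Baptiste (Aug 9, 2000) before Sorensen, Salazar and Halvorsen (Jun 17, 1999) before Quinn (Jun 25, 1997) before Espinoza and Nguyen (Mar 16, 1997) before Brennan (Sep 20, 1996).
Among Sorensen, Salazar and Halvorsen, a committee chair before not a committee chair: Sorensen and Salazar (a committee chair) before Halvorsen (not a committee chair).
Among Sorensen and Salazar, by equity stake (higher first): Sorensen (18 percent) before Salazar (12 percent).
Espinoza and Nguyen are each not a committee chair, so the next rule applies.
Among Espinoza and Nguyen, by equity stake (higher first): Espinoza (15 percent) before Nguyen (10 percent).
Order: Mendoza, Baptiste, Sorensen, Salazar, Halvorsen, Quinn, Espinoza, Nguyen, Brennan. So position 5.

5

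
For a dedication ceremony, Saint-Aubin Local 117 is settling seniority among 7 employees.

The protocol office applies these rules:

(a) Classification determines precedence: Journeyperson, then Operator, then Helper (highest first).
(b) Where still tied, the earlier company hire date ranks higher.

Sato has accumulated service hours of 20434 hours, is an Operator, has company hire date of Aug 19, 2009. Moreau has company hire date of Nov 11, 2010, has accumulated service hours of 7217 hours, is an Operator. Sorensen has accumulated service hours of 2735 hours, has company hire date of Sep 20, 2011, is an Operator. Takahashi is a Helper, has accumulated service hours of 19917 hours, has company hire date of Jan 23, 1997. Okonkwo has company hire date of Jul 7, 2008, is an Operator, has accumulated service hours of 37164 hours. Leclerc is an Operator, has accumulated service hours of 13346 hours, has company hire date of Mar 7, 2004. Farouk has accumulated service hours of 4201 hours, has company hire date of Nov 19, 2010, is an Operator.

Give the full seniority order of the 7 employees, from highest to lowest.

By classification: Leclerc, Okonkwo, Sato, Moreau, Farouk and Sorensen (Operator); then Takahashi (Helper).
Among Leclerc, Okonkwo, Sato, Moreau, Farouk and Sorensen, by company hire date (earlier first): Leclerc (Mar 7, 2004) before Okonkwo (Jul 7, 2008) before Sato (Aug 19, 2009) before Moreau (Nov 11, 2010) before Farouk (Nov 19, 2010) before Sorensen (Sep 20, 2011).
Full order: Leclerc, Okonkwo, Sato, Moreau, Farouk, Sorensen, Takahashi.

Leclerc, Okonkwo, Sato, Moreau, Farouk, Sorensen, Takahashi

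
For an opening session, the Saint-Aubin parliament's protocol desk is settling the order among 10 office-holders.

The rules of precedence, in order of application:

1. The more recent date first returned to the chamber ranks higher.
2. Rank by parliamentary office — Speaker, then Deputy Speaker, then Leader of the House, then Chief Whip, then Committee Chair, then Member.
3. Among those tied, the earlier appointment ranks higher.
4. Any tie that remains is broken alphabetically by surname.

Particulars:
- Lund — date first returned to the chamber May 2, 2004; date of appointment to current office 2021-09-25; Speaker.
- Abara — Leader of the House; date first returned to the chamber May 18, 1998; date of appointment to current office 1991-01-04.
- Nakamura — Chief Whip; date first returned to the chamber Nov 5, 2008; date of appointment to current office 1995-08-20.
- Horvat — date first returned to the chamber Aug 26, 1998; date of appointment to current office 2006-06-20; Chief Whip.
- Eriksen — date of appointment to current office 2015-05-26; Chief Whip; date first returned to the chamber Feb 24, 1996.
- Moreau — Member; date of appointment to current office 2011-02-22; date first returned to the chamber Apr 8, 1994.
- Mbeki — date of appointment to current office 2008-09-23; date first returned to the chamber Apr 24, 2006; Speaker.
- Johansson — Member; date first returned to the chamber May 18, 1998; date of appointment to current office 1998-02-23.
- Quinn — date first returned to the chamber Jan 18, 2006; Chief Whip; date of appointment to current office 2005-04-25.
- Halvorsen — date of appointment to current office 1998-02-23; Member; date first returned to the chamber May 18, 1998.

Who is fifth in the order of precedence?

By date first returned to the chamber (later first): Nakamura (Nov 5, 2008); then Mbeki (Apr 24, 2006); then Quinn (Jan 18, 2006); then Lund (May 2, 2004); then Horvat (Aug 26, 1998); then Abara, Halvorsen and Johansson (each May 18, 1998); then Eriksen (Feb 24, 1996); then Moreau (Apr 8, 1994).
Among Abara, Halvorsen and Johansson, by parliamentary office: Abara (Leader of the House) before Halvorsen and Johansson (Member).
Halvorsen and Johansson both have date of appointment to current office 1998-02-23, so the next rule applies.
Among Halvorsen and Johansson, alphabetically by surname: Halvorsen before Johansson.
Order: Nakamura, Mbeki, Quinn, Lund, Horvat, Abara, Halvorsen, Johansson, Eriksen, Moreau.

Horvat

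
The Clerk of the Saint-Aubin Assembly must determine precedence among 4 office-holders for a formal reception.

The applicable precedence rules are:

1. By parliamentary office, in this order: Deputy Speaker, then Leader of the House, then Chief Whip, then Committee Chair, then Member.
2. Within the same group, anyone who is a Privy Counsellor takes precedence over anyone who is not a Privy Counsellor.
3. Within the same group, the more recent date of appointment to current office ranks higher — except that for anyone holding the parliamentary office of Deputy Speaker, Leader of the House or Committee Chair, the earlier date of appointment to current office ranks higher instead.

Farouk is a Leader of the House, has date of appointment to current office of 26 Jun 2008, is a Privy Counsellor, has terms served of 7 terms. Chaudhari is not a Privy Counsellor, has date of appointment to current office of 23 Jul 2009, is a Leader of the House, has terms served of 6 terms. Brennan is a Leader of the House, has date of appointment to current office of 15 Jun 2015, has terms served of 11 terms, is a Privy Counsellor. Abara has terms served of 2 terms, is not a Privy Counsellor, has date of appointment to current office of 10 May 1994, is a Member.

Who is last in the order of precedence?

Abara

By parliamentary office: Farouk, Brennan and Chaudhari (Leader of the House); then Abara (Member).
Among Farouk, Brennan and Chaudhari, a Privy Counsellor before not a Privy Counsellor: Farouk and Brennan (a Privy Counsellor) before Chaudhari (not a Privy Counsellor).
Among Farouk and Brennan, by date of appointment to current office (earlier first) (reversed rule for this group): Farouk (26 Jun 2008) before Brennan (15 Jun 2015).
Order: Farouk, Brennan, Chaudhari, Abara.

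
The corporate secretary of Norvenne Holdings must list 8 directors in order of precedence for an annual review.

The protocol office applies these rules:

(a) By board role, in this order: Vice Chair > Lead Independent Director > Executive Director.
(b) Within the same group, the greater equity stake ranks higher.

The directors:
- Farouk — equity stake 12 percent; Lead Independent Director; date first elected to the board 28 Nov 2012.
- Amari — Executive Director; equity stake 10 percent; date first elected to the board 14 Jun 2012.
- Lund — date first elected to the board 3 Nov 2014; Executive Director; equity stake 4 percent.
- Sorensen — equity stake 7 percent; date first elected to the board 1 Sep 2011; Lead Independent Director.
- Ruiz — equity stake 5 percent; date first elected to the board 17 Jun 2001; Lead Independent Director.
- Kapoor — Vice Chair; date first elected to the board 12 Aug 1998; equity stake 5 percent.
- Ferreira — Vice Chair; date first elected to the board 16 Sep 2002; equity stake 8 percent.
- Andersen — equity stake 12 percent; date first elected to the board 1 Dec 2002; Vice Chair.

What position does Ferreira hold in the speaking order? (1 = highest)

2

By board role: Andersen, Ferreira and Kapoor (Vice Chair); then Farouk, Sorensen and Ruiz (Lead Independent Director); then Amari and Lund (Executive Director).
Among Andersen, Ferreira and Kapoor, by equity stake (higher first): Andersen (12 percent) before Ferreira (8 percent) before Kapoor (5 percent).
Among Farouk, Sorensen and Ruiz, by equity stake (higher first): Farouk (12 percent) before Sorensen (7 percent) before Ruiz (5 percent).
Among Amari and Lund, by equity stake (higher first): Amari (10 percent) before Lund (4 percent).
Order: Andersen, Ferreira, Kapoor, Farouk, Sorensen, Ruiz, Amari, Lund. So position 2.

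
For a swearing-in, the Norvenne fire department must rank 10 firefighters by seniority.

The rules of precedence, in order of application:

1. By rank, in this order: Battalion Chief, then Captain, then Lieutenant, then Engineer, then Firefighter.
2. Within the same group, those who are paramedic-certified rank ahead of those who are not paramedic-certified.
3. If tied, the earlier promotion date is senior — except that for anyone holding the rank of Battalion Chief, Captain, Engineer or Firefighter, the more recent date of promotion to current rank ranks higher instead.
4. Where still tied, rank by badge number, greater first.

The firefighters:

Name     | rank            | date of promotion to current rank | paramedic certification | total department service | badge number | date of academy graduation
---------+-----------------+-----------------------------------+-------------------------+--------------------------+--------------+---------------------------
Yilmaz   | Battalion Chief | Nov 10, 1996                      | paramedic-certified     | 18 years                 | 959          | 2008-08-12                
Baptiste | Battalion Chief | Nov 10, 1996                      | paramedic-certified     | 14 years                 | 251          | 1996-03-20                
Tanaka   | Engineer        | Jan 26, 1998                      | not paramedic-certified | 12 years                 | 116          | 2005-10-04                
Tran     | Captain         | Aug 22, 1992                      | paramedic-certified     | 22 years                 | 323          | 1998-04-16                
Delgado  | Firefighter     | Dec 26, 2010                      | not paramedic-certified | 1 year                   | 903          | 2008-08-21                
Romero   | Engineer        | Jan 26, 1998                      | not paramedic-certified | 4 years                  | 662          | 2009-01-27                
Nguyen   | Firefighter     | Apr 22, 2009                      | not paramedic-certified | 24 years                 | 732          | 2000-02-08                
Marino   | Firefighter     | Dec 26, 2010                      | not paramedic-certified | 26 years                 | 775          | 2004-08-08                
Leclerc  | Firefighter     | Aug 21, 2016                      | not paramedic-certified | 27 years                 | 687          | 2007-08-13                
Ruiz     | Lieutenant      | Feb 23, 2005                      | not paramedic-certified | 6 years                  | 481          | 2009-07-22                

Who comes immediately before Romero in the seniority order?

Ruiz

By rank: Yilmaz and Baptiste (Battalion Chief); then Tran (Captain); then Ruiz (Lieutenant); then Romero and Tanaka (Engineer); then Leclerc, Delgado, Marino and Nguyen (Firefighter).
Yilmaz and Baptiste are each paramedic-certified, so the next rule applies.
Yilmaz and Baptiste both have date of promotion to current rank Nov 10, 1996, so the next rule applies.
Among Yilmaz and Baptiste, by badge number (higher first): Yilmaz (959) before Baptiste (251).
Romero and Tanaka are each not paramedic-certified, so the next rule applies.
Romero and Tanaka both have date of promotion to current rank Jan 26, 1998, so the next rule applies.
Among Romero and Tanaka, by badge number (higher first): Romero (662) before Tanaka (116).
Leclerc, Delgado, Marino and Nguyen are each not paramedic-certified, so the next rule applies.
Among Leclerc, Delgado, Marino and Nguyen, by date of promotion to current rank (later first) (reversed rule for this group): Leclerc (Aug 21, 2016) before Delgado and Marino (Dec 26, 2010) before Nguyen (Apr 22, 2009).
Among Delgado and Marino, by badge number (higher first): Delgado (903) before Marino (775).
Order: Yilmaz, Baptiste, Tran, Ruiz, Romero, Tanaka, Leclerc, Delgado, Marino, Nguyen.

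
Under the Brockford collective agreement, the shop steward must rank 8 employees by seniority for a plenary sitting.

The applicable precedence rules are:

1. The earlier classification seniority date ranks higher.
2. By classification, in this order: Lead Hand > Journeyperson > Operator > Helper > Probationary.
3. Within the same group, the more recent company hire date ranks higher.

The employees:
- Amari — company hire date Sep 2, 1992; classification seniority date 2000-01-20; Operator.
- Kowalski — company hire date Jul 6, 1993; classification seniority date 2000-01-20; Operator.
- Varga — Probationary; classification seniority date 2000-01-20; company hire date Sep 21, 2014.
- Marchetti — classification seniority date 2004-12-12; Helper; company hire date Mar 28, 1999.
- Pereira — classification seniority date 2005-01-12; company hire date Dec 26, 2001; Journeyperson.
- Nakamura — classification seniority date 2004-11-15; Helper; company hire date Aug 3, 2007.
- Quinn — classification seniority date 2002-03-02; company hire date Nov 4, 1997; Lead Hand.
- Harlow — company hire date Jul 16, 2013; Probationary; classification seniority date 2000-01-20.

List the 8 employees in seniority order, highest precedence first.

Kowalski, Amari, Varga, Harlow, Quinn, Nakamura, Marchetti, Pereira

By classification seniority date (earlier first): Kowalski, Amari, Varga and Harlow (each 2000-01-20); then Quinn (2002-03-02); then Nakamura (2004-11-15); then Marchetti (2004-12-12); then Pereira (2005-01-12).
Among Kowalski, Amari, Varga and Harlow, by classification: Kowalski and Amari (Operator) before Varga and Harlow (Probationary).
Among Kowalski and Amari, by company hire date (later first): Kowalski (Jul 6, 1993) before Amari (Sep 2, 1992).
Among Varga and Harlow, by company hire date (later first): Varga (Sep 21, 2014) before Harlow (Jul 16, 2013).
Full order: Kowalski, Amari, Varga, Harlow, Quinn, Nakamura, Marchetti, Pereira.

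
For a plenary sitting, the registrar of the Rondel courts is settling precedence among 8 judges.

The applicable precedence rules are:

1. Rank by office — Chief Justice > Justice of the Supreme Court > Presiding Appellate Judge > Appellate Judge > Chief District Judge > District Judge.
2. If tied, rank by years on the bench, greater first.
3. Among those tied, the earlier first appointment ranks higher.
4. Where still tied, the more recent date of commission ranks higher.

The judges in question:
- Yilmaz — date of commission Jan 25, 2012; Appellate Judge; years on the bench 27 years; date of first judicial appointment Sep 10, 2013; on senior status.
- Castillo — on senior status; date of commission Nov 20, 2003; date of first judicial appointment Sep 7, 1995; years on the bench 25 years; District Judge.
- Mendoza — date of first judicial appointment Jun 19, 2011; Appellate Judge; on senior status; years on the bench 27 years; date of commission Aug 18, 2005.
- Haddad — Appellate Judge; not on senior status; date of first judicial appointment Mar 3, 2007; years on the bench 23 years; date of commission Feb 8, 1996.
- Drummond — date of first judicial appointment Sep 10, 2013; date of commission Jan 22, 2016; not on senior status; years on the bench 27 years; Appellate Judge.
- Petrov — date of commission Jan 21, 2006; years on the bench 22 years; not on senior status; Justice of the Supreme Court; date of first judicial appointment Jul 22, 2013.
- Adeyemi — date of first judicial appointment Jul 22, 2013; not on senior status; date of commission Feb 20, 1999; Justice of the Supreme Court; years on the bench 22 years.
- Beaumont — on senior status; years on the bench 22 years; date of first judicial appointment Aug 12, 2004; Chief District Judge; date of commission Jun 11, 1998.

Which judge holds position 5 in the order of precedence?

Yilmaz

By office: Petrov and Adeyemi (Justice of the Supreme Court); then Mendoza, Drummond, Yilmaz and Haddad (Appellate Judge); then Beaumont (Chief District Judge); then Castillo (District Judge).
Petrov and Adeyemi both have years on the bench 22 years, so the next rule applies.
Petrov and Adeyemi both have date of first judicial appointment Jul 22, 2013, so the next rule applies.
Among Petrov and Adeyemi, by date of commission (later first): Petrov (Jan 21, 2006) before Adeyemi (Feb 20, 1999).
Among Mendoza, Drummond, Yilmaz and Haddad, by years on the bench (higher first): Mendoza, Drummond and Yilmaz (27 years) before Haddad (23 years).
Among Mendoza, Drummond and Yilmaz, by date of first judicial appointment (earlier first): Mendoza (Jun 19, 2011) before Drummond and Yilmaz (Sep 10, 2013).
Among Drummond and Yilmaz, by date of commission (later first): Drummond (Jan 22, 2016) before Yilmaz (Jan 25, 2012).
Order: Petrov, Adeyemi, Mendoza, Drummond, Yilmaz, Haddad, Beaumont, Castillo.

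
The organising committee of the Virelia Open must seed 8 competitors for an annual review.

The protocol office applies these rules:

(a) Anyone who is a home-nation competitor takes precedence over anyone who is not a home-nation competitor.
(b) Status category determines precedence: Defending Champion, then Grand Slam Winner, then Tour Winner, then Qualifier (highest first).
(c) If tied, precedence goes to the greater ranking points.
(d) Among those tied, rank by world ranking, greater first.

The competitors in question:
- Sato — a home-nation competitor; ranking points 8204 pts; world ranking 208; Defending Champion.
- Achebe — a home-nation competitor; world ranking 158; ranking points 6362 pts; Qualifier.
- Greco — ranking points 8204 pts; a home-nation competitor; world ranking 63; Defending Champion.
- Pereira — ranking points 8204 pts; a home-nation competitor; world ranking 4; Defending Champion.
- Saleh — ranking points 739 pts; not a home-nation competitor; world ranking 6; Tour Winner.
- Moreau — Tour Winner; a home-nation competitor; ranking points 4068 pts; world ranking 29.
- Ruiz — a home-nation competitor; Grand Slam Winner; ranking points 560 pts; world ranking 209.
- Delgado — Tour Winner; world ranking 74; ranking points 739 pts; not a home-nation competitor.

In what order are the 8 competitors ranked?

Sato, Greco, Pereira, Ruiz, Moreau, Achebe, Delgado, Saleh

By the first rule: Sato, Greco, Pereira, Ruiz, Moreau and Achebe (each a home-nation competitor); then Delgado and Saleh (both not a home-nation competitor).
Among Sato, Greco, Pereira, Ruiz, Moreau and Achebe, by status category: Sato, Greco and Pereira (Defending Champion) before Ruiz (Grand Slam Winner) before Moreau (Tour Winner) before Achebe (Qualifier).
Sato, Greco and Pereira all have ranking points 8204 pts, so the next rule applies.
Among Sato, Greco and Pereira, by world ranking (higher first): Sato (208) before Greco (63) before Pereira (4).
Delgado and Saleh are each Tour Winner, so the next rule applies.
Delgado and Saleh both have ranking points 739 pts, so the next rule applies.
Among Delgado and Saleh, by world ranking (higher first): Delgado (74) before Saleh (6).
Full order: Sato, Greco, Pereira, Ruiz, Moreau, Achebe, Delgado, Saleh.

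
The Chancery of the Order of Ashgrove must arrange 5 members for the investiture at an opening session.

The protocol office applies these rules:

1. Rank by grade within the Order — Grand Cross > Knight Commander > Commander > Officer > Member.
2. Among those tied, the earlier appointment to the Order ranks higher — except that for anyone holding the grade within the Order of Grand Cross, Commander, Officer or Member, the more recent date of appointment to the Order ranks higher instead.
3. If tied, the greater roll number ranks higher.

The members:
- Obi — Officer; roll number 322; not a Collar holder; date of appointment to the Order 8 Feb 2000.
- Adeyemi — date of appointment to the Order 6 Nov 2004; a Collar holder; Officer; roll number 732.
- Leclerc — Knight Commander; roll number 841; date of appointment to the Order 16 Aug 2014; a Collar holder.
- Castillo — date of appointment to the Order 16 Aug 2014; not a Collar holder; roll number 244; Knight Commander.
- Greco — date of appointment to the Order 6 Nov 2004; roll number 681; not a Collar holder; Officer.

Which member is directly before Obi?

Greco

By grade within the Order: Leclerc and Castillo (Knight Commander); then Adeyemi, Greco and Obi (Officer).
Leclerc and Castillo both have date of appointment to the Order 16 Aug 2014, so the next rule applies.
Among Leclerc and Castillo, by roll number (higher first): Leclerc (841) before Castillo (244).
Among Adeyemi, Greco and Obi, by date of appointment to the Order (later first) (reversed rule for this group): Adeyemi and Greco (6 Nov 2004) before Obi (8 Feb 2000).
Among Adeyemi and Greco, by roll number (higher first): Adeyemi (732) before Greco (681).
Order: Leclerc, Castillo, Adeyemi, Greco, Obi.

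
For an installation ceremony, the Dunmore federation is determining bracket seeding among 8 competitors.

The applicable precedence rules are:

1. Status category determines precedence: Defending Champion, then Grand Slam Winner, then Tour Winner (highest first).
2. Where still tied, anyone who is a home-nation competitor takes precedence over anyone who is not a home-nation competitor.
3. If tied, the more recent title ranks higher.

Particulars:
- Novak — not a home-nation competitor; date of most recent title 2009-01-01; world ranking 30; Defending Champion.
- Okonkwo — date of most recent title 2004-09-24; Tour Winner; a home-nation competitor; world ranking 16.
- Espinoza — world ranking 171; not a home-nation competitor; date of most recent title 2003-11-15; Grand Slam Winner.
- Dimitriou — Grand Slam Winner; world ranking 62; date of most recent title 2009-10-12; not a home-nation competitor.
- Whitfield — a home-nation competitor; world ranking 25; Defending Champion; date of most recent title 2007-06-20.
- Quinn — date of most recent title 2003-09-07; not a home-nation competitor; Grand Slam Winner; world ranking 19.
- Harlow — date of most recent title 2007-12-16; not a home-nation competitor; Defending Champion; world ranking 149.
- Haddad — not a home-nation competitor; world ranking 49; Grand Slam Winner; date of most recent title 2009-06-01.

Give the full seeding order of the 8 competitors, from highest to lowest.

Whitfield, Novak, Harlow, Dimitriou, Haddad, Espinoza, Quinn, Okonkwo

By status category: Whitfield, Novak and Harlow (Defending Champion); then Dimitriou, Haddad, Espinoza and Quinn (Grand Slam Winner); then Okonkwo (Tour Winner).
Among Whitfield, Novak and Harlow, a home-nation competitor before not a home-nation competitor: Whitfield (a home-nation competitor) before Novak and Harlow (not a home-nation competitor).
Among Novak and Harlow, by date of most recent title (later first): Novak (2009-01-01) before Harlow (2007-12-16).
Dimitriou, Haddad, Espinoza and Quinn are each not a home-nation competitor, so the next rule applies.
Among Dimitriou, Haddad, Espinoza and Quinn, by date of most recent title (later first): Dimitriou (2009-10-12) before Haddad (2009-06-01) before Espinoza (2003-11-15) before Quinn (2003-09-07).
Full order: Whitfield, Novak, Harlow, Dimitriou, Haddad, Espinoza, Quinn, Okonkwo.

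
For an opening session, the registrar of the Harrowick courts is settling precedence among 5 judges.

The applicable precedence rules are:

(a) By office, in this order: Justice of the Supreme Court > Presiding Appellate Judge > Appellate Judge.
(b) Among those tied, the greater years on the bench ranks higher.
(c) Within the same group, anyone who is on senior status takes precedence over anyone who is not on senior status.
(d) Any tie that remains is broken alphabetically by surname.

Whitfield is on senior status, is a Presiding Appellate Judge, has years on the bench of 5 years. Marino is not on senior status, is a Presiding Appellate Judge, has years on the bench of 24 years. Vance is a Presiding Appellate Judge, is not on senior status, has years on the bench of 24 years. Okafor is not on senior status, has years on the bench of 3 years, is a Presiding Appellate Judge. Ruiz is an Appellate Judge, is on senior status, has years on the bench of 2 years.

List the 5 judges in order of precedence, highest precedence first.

By office: Marino, Vance, Whitfield and Okafor (Presiding Appellate Judge); then Ruiz (Appellate Judge).
Among Marino, Vance, Whitfield and Okafor, by years on the bench (higher first): Marino and Vance (24 years) before Whitfield (5 years) before Okafor (3 years).
Marino and Vance are each not on senior status, so the next rule applies.
Among Marino and Vance, alphabetically by surname: Marino before Vance.
Full order: Marino, Vance, Whitfield, Okafor, Ruiz.

Marino, Vance, Whitfield, Okafor, Ruiz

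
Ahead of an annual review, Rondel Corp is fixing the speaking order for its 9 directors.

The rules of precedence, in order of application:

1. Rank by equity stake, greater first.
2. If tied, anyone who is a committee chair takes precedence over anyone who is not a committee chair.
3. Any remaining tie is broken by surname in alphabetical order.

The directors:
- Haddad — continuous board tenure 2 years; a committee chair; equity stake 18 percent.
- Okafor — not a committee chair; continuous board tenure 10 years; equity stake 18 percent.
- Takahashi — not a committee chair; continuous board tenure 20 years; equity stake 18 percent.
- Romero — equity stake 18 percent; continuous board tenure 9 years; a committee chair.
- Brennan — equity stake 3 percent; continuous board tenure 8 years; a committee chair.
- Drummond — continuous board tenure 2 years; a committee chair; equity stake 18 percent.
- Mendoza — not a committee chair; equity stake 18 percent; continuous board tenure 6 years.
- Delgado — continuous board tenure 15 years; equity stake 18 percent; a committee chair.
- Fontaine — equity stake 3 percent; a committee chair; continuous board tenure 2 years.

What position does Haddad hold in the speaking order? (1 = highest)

3

By equity stake (higher first): Delgado, Drummond, Haddad, Romero, Mendoza, Okafor and Takahashi (each 18 percent); then Brennan and Fontaine (both 3 percent).
Among Delgado, Drummond, Haddad, Romero, Mendoza, Okafor and Takahashi, a committee chair before not a committee chair: Delgado, Drummond, Haddad and Romero (a committee chair) before Mendoza, Okafor and Takahashi (not a committee chair).
Among Delgado, Drummond, Haddad and Romero, alphabetically by surname: Delgado before Drummond before Haddad before Romero.
Among Mendoza, Okafor and Takahashi, alphabetically by surname: Mendoza before Okafor before Takahashi.
Brennan and Fontaine are each a committee chair, so the next rule applies.
Among Brennan and Fontaine, alphabetically by surname: Brennan before Fontaine.
Order: Delgado, Drummond, Haddad, Romero, Mendoza, Okafor, Takahashi, Brennan, Fontaine. So position 3.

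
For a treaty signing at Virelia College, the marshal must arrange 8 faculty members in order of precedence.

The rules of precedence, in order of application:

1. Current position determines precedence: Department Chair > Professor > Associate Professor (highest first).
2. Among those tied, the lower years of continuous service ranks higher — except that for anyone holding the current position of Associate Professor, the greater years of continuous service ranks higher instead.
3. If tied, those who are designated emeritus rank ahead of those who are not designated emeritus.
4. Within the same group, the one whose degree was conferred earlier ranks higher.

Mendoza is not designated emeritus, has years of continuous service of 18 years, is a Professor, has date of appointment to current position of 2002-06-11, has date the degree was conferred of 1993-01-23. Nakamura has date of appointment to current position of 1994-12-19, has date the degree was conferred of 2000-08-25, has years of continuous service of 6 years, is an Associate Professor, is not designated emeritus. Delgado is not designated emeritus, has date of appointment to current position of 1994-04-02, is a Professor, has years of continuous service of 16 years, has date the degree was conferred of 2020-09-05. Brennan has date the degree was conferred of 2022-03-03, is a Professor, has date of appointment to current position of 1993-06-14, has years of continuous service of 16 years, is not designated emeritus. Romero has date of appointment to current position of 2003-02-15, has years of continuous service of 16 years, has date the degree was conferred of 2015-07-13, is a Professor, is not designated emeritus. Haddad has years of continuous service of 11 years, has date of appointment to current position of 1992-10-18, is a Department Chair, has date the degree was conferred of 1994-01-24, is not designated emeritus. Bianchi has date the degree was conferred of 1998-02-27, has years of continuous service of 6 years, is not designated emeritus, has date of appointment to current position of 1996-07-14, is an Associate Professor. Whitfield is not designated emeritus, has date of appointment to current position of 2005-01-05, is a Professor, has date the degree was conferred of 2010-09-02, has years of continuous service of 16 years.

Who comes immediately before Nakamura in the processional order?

By current position: Haddad (Department Chair); then Whitfield, Romero, Delgado, Brennan and Mendoza (Professor); then Bianchi and Nakamura (Associate Professor).
Among Whitfield, Romero, Delgado, Brennan and Mendoza, by years of continuous service (lower first): Whitfield, Romero, Delgado and Brennan (16 years) before Mendoza (18 years).
Whitfield, Romero, Delgado and Brennan are each not designated emeritus, so the next rule applies.
Among Whitfield, Romero, Delgado and Brennan, by date the degree was conferred (earlier first): Whitfield (2010-09-02) before Romero (2015-07-13) before Delgado (2020-09-05) before Brennan (2022-03-03).
Bianchi and Nakamura both have years of continuous service 6 years, so the next rule applies.
Bianchi and Nakamura are each not designated emeritus, so the next rule applies.
Among Bianchi and Nakamura, by date the degree was conferred (earlier first): Bianchi (1998-02-27) before Nakamura (2000-08-25).
Order: Haddad, Whitfield, Romero, Delgado, Brennan, Mendoza, Bianchi, Nakamura.

Bianchi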